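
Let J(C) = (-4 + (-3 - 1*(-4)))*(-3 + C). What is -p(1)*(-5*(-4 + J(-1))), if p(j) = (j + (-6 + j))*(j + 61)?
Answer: -9920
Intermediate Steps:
J(C) = 9 - 3*C (J(C) = (-4 + (-3 + 4))*(-3 + C) = (-4 + 1)*(-3 + C) = -3*(-3 + C) = 9 - 3*C)
p(j) = (-6 + 2*j)*(61 + j)
-p(1)*(-5*(-4 + J(-1))) = -(-366 + 2*1² + 116*1)*(-5*(-4 + (9 - 3*(-1)))) = -(-366 + 2*1 + 116)*(-5*(-4 + (9 + 3))) = -(-366 + 2 + 116)*(-5*(-4 + 12)) = -(-248)*(-5*8) = -(-248)*(-40) = -1*9920 = -9920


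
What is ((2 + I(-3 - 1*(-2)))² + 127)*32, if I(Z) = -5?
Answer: 4352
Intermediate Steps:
((2 + I(-3 - 1*(-2)))² + 127)*32 = ((2 - 5)² + 127)*32 = ((-3)² + 127)*32 = (9 + 127)*32 = 136*32 = 4352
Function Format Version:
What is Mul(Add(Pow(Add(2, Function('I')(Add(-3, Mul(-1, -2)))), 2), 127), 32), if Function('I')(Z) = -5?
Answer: 4352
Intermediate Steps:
Mul(Add(Pow(Add(2, Function('I')(Add(-3, Mul(-1, -2)))), 2), 127), 32) = Mul(Add(Pow(Add(2, -5), 2), 127), 32) = Mul(Add(Pow(-3, 2), 127), 32) = Mul(Add(9, 127), 32) = Mul(136, 32) = 4352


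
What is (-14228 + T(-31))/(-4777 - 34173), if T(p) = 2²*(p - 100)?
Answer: 7376/19475 ≈ 0.37874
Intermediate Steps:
T(p) = -400 + 4*p (T(p) = 4*(-100 + p) = -400 + 4*p)
(-14228 + T(-31))/(-4777 - 34173) = (-14228 + (-400 + 4*(-31)))/(-4777 - 34173) = (-14228 + (-400 - 124))/(-38950) = (-14228 - 524)*(-1/38950) = -14752*(-1/38950) = 7376/19475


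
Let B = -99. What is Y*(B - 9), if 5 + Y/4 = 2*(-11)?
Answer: 11664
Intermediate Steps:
Y = -108 (Y = -20 + 4*(2*(-11)) = -20 + 4*(-22) = -20 - 88 = -108)
Y*(B - 9) = -108*(-99 - 9) = -108*(-108) = 11664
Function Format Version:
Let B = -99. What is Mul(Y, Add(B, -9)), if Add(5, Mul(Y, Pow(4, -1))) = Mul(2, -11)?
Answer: 11664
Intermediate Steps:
Y = -108 (Y = Add(-20, Mul(4, Mul(2, -11))) = Add(-20, Mul(4, -22)) = Add(-20, -88) = -108)
Mul(Y, Add(B, -9)) = Mul(-108, Add(-99, -9)) = Mul(-108, -108) = 11664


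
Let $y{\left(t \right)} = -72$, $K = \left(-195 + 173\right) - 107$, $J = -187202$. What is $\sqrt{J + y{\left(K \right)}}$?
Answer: $i \sqrt{187274} \approx 432.75 i$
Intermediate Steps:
$K = -129$ ($K = -22 - 107 = -129$)
$\sqrt{J + y{\left(K \right)}} = \sqrt{-187202 - 72} = \sqrt{-187274} = i \sqrt{187274}$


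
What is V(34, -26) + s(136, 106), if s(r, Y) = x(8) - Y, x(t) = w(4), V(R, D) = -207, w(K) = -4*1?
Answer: -317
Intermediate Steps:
w(K) = -4
x(t) = -4
s(r, Y) = -4 - Y
V(34, -26) + s(136, 106) = -207 + (-4 - 1*106) = -207 + (-4 - 106) = -207 - 110 = -317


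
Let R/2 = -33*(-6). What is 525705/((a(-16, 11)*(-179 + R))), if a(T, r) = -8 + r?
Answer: 175235/217 ≈ 807.53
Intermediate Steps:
R = 396 (R = 2*(-33*(-6)) = 2*198 = 396)
525705/((a(-16, 11)*(-179 + R))) = 525705/(((-8 + 11)*(-179 + 396))) = 525705/((3*217)) = 525705/651 = 525705*(1/651) = 175235/217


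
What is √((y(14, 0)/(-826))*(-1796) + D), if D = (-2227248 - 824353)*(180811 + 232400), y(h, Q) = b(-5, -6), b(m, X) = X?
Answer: I*√215079850592456703/413 ≈ 1.1229e+6*I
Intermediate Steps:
y(h, Q) = -6
D = -1260955100811 (D = -3051601*413211 = -1260955100811)
√((y(14, 0)/(-826))*(-1796) + D) = √(-6/(-826)*(-1796) - 1260955100811) = √(-6*(-1/826)*(-1796) - 1260955100811) = √((3/413)*(-1796) - 1260955100811) = √(-5388/413 - 1260955100811) = √(-520774456640331/413) = I*√215079850592456703/413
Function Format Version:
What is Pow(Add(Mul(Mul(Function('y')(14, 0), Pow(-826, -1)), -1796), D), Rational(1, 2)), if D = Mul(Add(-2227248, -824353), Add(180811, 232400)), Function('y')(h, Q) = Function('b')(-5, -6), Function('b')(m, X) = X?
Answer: Mul(Rational(1, 413), I, Pow(215079850592456703, Rational(1, 2))) ≈ Mul(1.1229e+6, I)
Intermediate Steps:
Function('y')(h, Q) = -6
D = -1260955100811 (D = Mul(-3051601, 413211) = -1260955100811)
Pow(Add(Mul(Mul(Function('y')(14, 0), Pow(-826, -1)), -1796), D), Rational(1, 2)) = Pow(Add(Mul(Mul(-6, Pow(-826, -1)), -1796), -1260955100811), Rational(1, 2)) = Pow(Add(Mul(Mul(-6, Rational(-1, 826)), -1796), -1260955100811), Rational(1, 2)) = Pow(Add(Mul(Rational(3, 413), -1796), -1260955100811), Rational(1, 2)) = Pow(Add(Rational(-5388, 413), -1260955100811), Rational(1, 2)) = Pow(Rational(-520774456640331, 413), Rational(1, 2)) = Mul(Rational(1, 413), I, Pow(215079850592456703, Rational(1, 2)))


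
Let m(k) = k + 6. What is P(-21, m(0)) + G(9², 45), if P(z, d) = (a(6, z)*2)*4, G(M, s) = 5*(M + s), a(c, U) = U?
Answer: 462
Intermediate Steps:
m(k) = 6 + k
G(M, s) = 5*M + 5*s
P(z, d) = 8*z (P(z, d) = (z*2)*4 = (2*z)*4 = 8*z)
P(-21, m(0)) + G(9², 45) = 8*(-21) + (5*9² + 5*45) = -168 + (5*81 + 225) = -168 + (405 + 225) = -168 + 630 = 462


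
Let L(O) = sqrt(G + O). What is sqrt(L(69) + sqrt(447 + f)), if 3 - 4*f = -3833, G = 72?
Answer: sqrt(sqrt(141) + sqrt(1406)) ≈ 7.0265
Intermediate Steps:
f = 959 (f = 3/4 - 1/4*(-3833) = 3/4 + 3833/4 = 959)
L(O) = sqrt(72 + O)
sqrt(L(69) + sqrt(447 + f)) = sqrt(sqrt(72 + 69) + sqrt(447 + 959)) = sqrt(sqrt(141) + sqrt(1406))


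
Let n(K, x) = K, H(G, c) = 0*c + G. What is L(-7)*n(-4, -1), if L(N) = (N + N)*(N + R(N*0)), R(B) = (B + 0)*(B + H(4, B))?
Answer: -392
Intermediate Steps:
H(G, c) = G (H(G, c) = 0 + G = G)
R(B) = B*(4 + B) (R(B) = (B + 0)*(B + 4) = B*(4 + B))
L(N) = 2*N² (L(N) = (N + N)*(N + (N*0)*(4 + N*0)) = (2*N)*(N + 0*(4 + 0)) = (2*N)*(N + 0*4) = (2*N)*(N + 0) = (2*N)*N = 2*N²)
L(-7)*n(-4, -1) = (2*(-7)²)*(-4) = (2*49)*(-4) = 98*(-4) = -392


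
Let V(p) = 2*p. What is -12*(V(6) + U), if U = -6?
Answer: -72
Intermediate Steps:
-12*(V(6) + U) = -12*(2*6 - 6) = -12*(12 - 6) = -12*6 = -72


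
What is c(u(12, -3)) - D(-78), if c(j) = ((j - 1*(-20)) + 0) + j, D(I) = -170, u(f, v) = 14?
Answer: 218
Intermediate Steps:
c(j) = 20 + 2*j (c(j) = ((j + 20) + 0) + j = ((20 + j) + 0) + j = (20 + j) + j = 20 + 2*j)
c(u(12, -3)) - D(-78) = (20 + 2*14) - 1*(-170) = (20 + 28) + 170 = 48 + 170 = 218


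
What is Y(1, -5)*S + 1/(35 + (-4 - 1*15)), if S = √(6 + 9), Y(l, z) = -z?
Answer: 1/16 + 5*√15 ≈ 19.427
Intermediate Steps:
S = √15 ≈ 3.8730
Y(1, -5)*S + 1/(35 + (-4 - 1*15)) = (-1*(-5))*√15 + 1/(35 + (-4 - 1*15)) = 5*√15 + 1/(35 + (-4 - 15)) = 5*√15 + 1/(35 - 19) = 5*√15 + 1/16 = 1/16 + 5*√15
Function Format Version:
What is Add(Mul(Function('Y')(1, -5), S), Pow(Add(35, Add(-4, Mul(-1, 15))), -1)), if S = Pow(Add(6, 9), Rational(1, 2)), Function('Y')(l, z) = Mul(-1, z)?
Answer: Add(Rational(1, 16), Mul(5, Pow(15, Rational(1, 2)))) ≈ 19.427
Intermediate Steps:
S = Pow(15, Rational(1, 2)) ≈ 3.8730
Add(Mul(Function('Y')(1, -5), S), Pow(Add(35, Add(-4, Mul(-1, 15))), -1)) = Add(Mul(Mul(-1, -5), Pow(15, Rational(1, 2))), Pow(Add(35, Add(-4, Mul(-1, 15))), -1)) = Add(Mul(5, Pow(15, Rational(1, 2))), Pow(Add(35, Add(-4, -15)), -1)) = Add(Mul(5, Pow(15, Rational(1, 2))), Pow(Add(35, -19), -1)) = Add(Mul(5, Pow(15, Rational(1, 2))), Pow(16, -1)) = Add(Mul(5, Pow(15, Rational(1, 2))), Rational(1, 16)) = Add(Rational(1, 16), Mul(5, Pow(15, Rational(1, 2))))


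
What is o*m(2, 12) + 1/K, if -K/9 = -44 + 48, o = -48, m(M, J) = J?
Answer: -20737/36 ≈ -576.03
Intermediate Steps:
K = -36 (K = -9*(-44 + 48) = -9*4 = -36)
o*m(2, 12) + 1/K = -48*12 + 1/(-36) = -576 - 1/36 = -20737/36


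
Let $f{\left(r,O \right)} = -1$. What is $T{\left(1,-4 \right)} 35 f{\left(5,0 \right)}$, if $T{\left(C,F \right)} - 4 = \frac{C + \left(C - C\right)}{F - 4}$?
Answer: $- \frac{1085}{8} \approx -135.63$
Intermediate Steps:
$T{\left(C,F \right)} = 4 + \frac{C}{-4 + F}$ ($T{\left(C,F \right)} = 4 + \frac{C + \left(C - C\right)}{F - 4} = 4 + \frac{C + 0}{-4 + F} = 4 + \frac{C}{-4 + F}$)
$T{\left(1,-4 \right)} 35 f{\left(5,0 \right)} = \frac{-16 + 1 + 4 \left(-4\right)}{-4 - 4} \cdot 35 \left(-1\right) = \frac{-16 + 1 - 16}{-8} \cdot 35 \left(-1\right) = \left(- \frac{1}{8}\right) \left(-31\right) 35 \left(-1\right) = \frac{31}{8} \cdot 35 \left(-1\right) = \frac{1085}{8} \left(-1\right) = - \frac{1085}{8}$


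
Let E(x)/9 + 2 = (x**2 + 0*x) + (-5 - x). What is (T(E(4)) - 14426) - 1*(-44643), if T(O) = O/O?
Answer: 30218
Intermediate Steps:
E(x) = -63 - 9*x + 9*x**2 (E(x) = -18 + 9*((x**2 + 0*x) + (-5 - x)) = -18 + 9*((x**2 + 0) + (-5 - x)) = -18 + 9*(x**2 + (-5 - x)) = -18 + 9*(-5 + x**2 - x) = -18 + (-45 - 9*x + 9*x**2) = -63 - 9*x + 9*x**2)
T(O) = 1
(T(E(4)) - 14426) - 1*(-44643) = (1 - 14426) - 1*(-44643) = -14425 + 44643 = 30218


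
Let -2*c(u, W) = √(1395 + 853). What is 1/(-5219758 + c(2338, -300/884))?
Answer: -2609879/13622936789001 + √562/27245873578002 ≈ -1.9158e-7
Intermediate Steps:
c(u, W) = -√562 (c(u, W) = -√(1395 + 853)/2 = -√562)
1/(-5219758 + c(2338, -300/884)) = 1/(-5219758 - √562)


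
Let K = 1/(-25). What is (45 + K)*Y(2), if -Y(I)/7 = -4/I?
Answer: 15736/25 ≈ 629.44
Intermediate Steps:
K = -1/25 ≈ -0.040000
Y(I) = 28/I (Y(I) = -(-28)/I = 28/I)
(45 + K)*Y(2) = (45 - 1/25)*(28/2) = 1124*(28*(½))/25 = (1124/25)*14 = 15736/25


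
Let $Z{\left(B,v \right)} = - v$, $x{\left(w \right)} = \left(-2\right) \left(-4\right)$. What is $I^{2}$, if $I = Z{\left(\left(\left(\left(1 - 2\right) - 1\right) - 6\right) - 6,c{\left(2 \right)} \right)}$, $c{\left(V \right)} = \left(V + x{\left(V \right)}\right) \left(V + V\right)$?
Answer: $1600$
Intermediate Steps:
$x{\left(w \right)} = 8$
$c{\left(V \right)} = 2 V \left(8 + V\right)$ ($c{\left(V \right)} = \left(V + 8\right) \left(V + V\right) = \left(8 + V\right) 2 V = 2 V \left(8 + V\right)$)
$I = -40$ ($I = - 2 \cdot 2 \left(8 + 2\right) = - 2 \cdot 2 \cdot 10 = \left(-1\right) 40 = -40$)
$I^{2} = \left(-40\right)^{2} = 1600$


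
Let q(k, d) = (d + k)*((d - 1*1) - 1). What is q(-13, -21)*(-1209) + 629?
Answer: -944809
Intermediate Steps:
q(k, d) = (-2 + d)*(d + k) (q(k, d) = (d + k)*((d - 1) - 1) = (d + k)*((-1 + d) - 1) = (d + k)*(-2 + d) = (-2 + d)*(d + k))
q(-13, -21)*(-1209) + 629 = ((-21)² - 2*(-21) - 2*(-13) - 21*(-13))*(-1209) + 629 = (441 + 42 + 26 + 273)*(-1209) + 629 = 782*(-1209) + 629 = -945438 + 629 = -944809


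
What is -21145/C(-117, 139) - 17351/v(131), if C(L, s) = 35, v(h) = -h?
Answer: -432542/917 ≈ -471.69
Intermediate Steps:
-21145/C(-117, 139) - 17351/v(131) = -21145/35 - 17351/((-1*131)) = -21145*1/35 - 17351/(-131) = -4229/7 - 17351*(-1/131) = -4229/7 + 17351/131 = -432542/917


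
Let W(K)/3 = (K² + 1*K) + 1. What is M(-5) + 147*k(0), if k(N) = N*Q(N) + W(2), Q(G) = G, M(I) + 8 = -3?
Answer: 3076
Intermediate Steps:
M(I) = -11 (M(I) = -8 - 3 = -11)
W(K) = 3 + 3*K + 3*K² (W(K) = 3*((K² + 1*K) + 1) = 3*((K² + K) + 1) = 3*((K + K²) + 1) = 3*(1 + K + K²) = 3 + 3*K + 3*K²)
k(N) = 21 + N² (k(N) = N*N + (3 + 3*2 + 3*2²) = N² + (3 + 6 + 3*4) = N² + (3 + 6 + 12) = N² + 21 = 21 + N²)
M(-5) + 147*k(0) = -11 + 147*(21 + 0²) = -11 + 147*(21 + 0) = -11 + 147*21 = -11 + 3087 = 3076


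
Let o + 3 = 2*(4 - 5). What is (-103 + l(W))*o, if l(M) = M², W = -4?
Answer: 435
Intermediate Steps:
o = -5 (o = -3 + 2*(4 - 5) = -3 + 2*(-1) = -3 - 2 = -5)
(-103 + l(W))*o = (-103 + (-4)²)*(-5) = (-103 + 16)*(-5) = -87*(-5) = 435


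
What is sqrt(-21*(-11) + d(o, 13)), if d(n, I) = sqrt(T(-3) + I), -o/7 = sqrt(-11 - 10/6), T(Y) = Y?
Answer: sqrt(231 + sqrt(10)) ≈ 15.302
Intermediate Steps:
o = -7*I*sqrt(114)/3 (o = -7*sqrt(-11 - 10/6) = -7*sqrt(-11 - 10*1/6) = -7*sqrt(-11 - 5/3) = -7*I*sqrt(114)/3 ≈ -24.913*I)
d(n, I) = sqrt(-3 + I)
sqrt(-21*(-11) + d(o, 13)) = sqrt(-21*(-11) + sqrt(-3 + 13)) = sqrt(231 + sqrt(10))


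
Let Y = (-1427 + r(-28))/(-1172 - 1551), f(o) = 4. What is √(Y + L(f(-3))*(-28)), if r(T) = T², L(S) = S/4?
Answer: I*√205861523/2723 ≈ 5.2691*I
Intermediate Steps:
L(S) = S/4 (L(S) = S*(¼) = S/4)
Y = 643/2723 (Y = (-1427 + (-28)²)/(-1172 - 1551) = (-1427 + 784)/(-2723) = -643*(-1/2723) = 643/2723 ≈ 0.23614)
√(Y + L(f(-3))*(-28)) = √(643/2723 + ((¼)*4)*(-28)) = √(643/2723 + 1*(-28)) = √(643/2723 - 28) = √(-75601/2723) = I*√205861523/2723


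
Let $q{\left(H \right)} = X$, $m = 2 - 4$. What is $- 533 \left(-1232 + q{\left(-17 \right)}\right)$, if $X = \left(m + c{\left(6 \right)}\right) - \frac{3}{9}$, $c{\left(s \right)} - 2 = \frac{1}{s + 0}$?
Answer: $\frac{3940469}{6} \approx 6.5675 \cdot 10^{5}$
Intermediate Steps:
$m = -2$
$c{\left(s \right)} = 2 + \frac{1}{s}$ ($c{\left(s \right)} = 2 + \frac{1}{s + 0} = 2 + \frac{1}{s}$)
$X = - \frac{1}{6}$ ($X = \left(-2 + \left(2 + \frac{1}{6}\right)\right) - \frac{3}{9} = \left(-2 + \left(2 + \frac{1}{6}\right)\right) - \frac{1}{3} = \left(-2 + \frac{13}{6}\right) - \frac{1}{3} = \frac{1}{6} - \frac{1}{3} = - \frac{1}{6} \approx -0.16667$)
$q{\left(H \right)} = - \frac{1}{6}$
$- 533 \left(-1232 + q{\left(-17 \right)}\right) = - 533 \left(-1232 - \frac{1}{6}\right) = \left(-533\right) \left(- \frac{7393}{6}\right) = \frac{3940469}{6}$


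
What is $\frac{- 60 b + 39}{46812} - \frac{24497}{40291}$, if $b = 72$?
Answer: $- \frac{439746445}{628700764} \approx -0.69945$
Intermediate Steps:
$\frac{- 60 b + 39}{46812} - \frac{24497}{40291} = \frac{\left(-60\right) 72 + 39}{46812} - \frac{24497}{40291} = \left(-4320 + 39\right) \frac{1}{46812} - \frac{24497}{40291} = \left(-4281\right) \frac{1}{46812} - \frac{24497}{40291} = - \frac{1427}{15604} - \frac{24497}{40291} = - \frac{439746445}{628700764}$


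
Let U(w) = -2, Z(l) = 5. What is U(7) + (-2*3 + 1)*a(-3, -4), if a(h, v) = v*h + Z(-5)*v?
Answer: 38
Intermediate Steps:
a(h, v) = 5*v + h*v (a(h, v) = v*h + 5*v = h*v + 5*v = 5*v + h*v)
U(7) + (-2*3 + 1)*a(-3, -4) = -2 + (-2*3 + 1)*(-4*(5 - 3)) = -2 + (-6 + 1)*(-4*2) = -2 - 5*(-8) = -2 + 40 = 38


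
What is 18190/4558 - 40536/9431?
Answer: -6606599/21493249 ≈ -0.30738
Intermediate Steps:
18190/4558 - 40536/9431 = 18190*(1/4558) - 40536*1/9431 = 9095/2279 - 40536/9431 = -6606599/21493249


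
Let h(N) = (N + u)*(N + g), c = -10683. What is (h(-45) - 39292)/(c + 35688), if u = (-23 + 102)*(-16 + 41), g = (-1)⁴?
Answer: -41404/8335 ≈ -4.9675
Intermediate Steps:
g = 1
u = 1975 (u = 79*25 = 1975)
h(N) = (1 + N)*(1975 + N) (h(N) = (N + 1975)*(N + 1) = (1975 + N)*(1 + N) = (1 + N)*(1975 + N))
(h(-45) - 39292)/(c + 35688) = ((1975 + (-45)² + 1976*(-45)) - 39292)/(-10683 + 35688) = ((1975 + 2025 - 88920) - 39292)/25005 = (-84920 - 39292)*(1/25005) = -124212*1/25005 = -41404/8335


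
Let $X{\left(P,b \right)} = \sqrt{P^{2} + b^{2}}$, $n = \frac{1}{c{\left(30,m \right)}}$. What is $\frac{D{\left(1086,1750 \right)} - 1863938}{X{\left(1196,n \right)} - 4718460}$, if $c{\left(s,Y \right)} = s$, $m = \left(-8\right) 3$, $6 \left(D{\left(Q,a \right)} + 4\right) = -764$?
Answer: $\frac{7915982927904000}{20037477007065599} + \frac{55922080 \sqrt{1287374401}}{20037477007065599} \approx 0.39516$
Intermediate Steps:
$D{\left(Q,a \right)} = - \frac{394}{3}$ ($D{\left(Q,a \right)} = -4 + \frac{1}{6} \left(-764\right) = -4 - \frac{382}{3} = - \frac{394}{3}$)
$m = -24$
$n = \frac{1}{30} \approx 0.033333$
$\frac{D{\left(1086,1750 \right)} - 1863938}{X{\left(1196,n \right)} - 4718460} = \frac{- \frac{394}{3} - 1863938}{\sqrt{1196^{2} + \left(\frac{1}{30}\right)^{2}} - 4718460} = - \frac{5592208}{3 \left(\sqrt{1430416 + \frac{1}{900}} - 4718460\right)} = - \frac{5592208}{3 \left(\sqrt{\frac{1287374401}{900}} - 4718460\right)} = - \frac{5592208}{3 \left(\frac{\sqrt{1287374401}}{30} - 4718460\right)} = - \frac{5592208}{3 \left(-4718460 + \frac{\sqrt{1287374401}}{30}\right)}$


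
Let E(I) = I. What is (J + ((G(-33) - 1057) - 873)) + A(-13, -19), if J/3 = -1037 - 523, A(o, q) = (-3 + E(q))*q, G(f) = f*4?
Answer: -6324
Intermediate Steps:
G(f) = 4*f
A(o, q) = q*(-3 + q) (A(o, q) = (-3 + q)*q = q*(-3 + q))
J = -4680 (J = 3*(-1037 - 523) = 3*(-1560) = -4680)
(J + ((G(-33) - 1057) - 873)) + A(-13, -19) = (-4680 + ((4*(-33) - 1057) - 873)) - 19*(-3 - 19) = (-4680 + ((-132 - 1057) - 873)) - 19*(-22) = (-4680 + (-1189 - 873)) + 418 = (-4680 - 2062) + 418 = -6742 + 418 = -6324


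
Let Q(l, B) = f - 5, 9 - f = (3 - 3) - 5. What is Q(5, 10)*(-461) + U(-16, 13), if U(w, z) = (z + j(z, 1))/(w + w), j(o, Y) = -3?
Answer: -66389/16 ≈ -4149.3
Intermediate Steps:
f = 14 (f = 9 - ((3 - 3) - 5) = 9 - (0 - 5) = 9 - 1*(-5) = 9 + 5 = 14)
Q(l, B) = 9 (Q(l, B) = 14 - 5 = 9)
U(w, z) = (-3 + z)/(2*w) (U(w, z) = (z - 3)/(w + w) = (-3 + z)/((2*w)) = (-3 + z)*(1/(2*w)) = (-3 + z)/(2*w))
Q(5, 10)*(-461) + U(-16, 13) = 9*(-461) + (1/2)*(-3 + 13)/(-16) = -4149 + (1/2)*(-1/16)*10 = -4149 - 5/16 = -66389/16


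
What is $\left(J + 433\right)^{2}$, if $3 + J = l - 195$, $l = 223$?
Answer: $209764$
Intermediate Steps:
$J = 25$ ($J = -3 + \left(223 - 195\right) = -3 + 28 = 25$)
$\left(J + 433\right)^{2} = \left(25 + 433\right)^{2} = 458^{2} = 209764$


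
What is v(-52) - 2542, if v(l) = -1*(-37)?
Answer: -2505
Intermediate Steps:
v(l) = 37
v(-52) - 2542 = 37 - 2542 = -2505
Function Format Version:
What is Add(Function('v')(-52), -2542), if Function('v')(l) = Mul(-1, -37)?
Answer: -2505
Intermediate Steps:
Function('v')(l) = 37
Add(Function('v')(-52), -2542) = Add(37, -2542) = -2505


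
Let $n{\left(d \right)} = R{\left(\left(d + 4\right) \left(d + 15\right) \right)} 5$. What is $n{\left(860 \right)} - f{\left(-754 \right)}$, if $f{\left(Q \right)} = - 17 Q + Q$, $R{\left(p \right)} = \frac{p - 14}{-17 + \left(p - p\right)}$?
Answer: $- \frac{3985018}{17} \approx -2.3441 \cdot 10^{5}$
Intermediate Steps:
$R{\left(p \right)} = \frac{14}{17} - \frac{p}{17}$ ($R{\left(p \right)} = \frac{-14 + p}{-17 + 0} = \frac{-14 + p}{-17} = \left(-14 + p\right) \left(- \frac{1}{17}\right) = \frac{14}{17} - \frac{p}{17}$)
$n{\left(d \right)} = \frac{70}{17} - \frac{5 \left(4 + d\right) \left(15 + d\right)}{17}$ ($n{\left(d \right)} = \left(\frac{14}{17} - \frac{\left(d + 4\right) \left(d + 15\right)}{17}\right) 5 = \left(\frac{14}{17} - \frac{\left(4 + d\right) \left(15 + d\right)}{17}\right) 5 = \frac{70}{17} - \frac{5 \left(4 + d\right) \left(15 + d\right)}{17}$)
$f{\left(Q \right)} = - 16 Q$
$n{\left(860 \right)} - f{\left(-754 \right)} = \left(- \frac{230}{17} - \frac{81700}{17} - \frac{5 \cdot 860^{2}}{17}\right) - \left(-16\right) \left(-754\right) = \left(- \frac{230}{17} - \frac{81700}{17} - \frac{3698000}{17}\right) - 12064 = - \frac{3779930}{17} - 12064 = - \frac{3985018}{17}$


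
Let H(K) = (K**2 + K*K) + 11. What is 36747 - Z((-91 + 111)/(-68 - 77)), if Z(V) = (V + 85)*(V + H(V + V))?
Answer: 873426340/24389 ≈ 35812.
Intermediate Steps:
H(K) = 11 + 2*K**2 (H(K) = (K**2 + K**2) + 11 = 2*K**2 + 11 = 11 + 2*K**2)
Z(V) = (85 + V)*(11 + V + 8*V**2) (Z(V) = (V + 85)*(V + (11 + 2*(V + V)**2)) = (85 + V)*(V + (11 + 2*(2*V)**2)) = (85 + V)*(V + (11 + 2*(4*V**2))) = (85 + V)*(V + (11 + 8*V**2)) = (85 + V)*(11 + V + 8*V**2))
36747 - Z((-91 + 111)/(-68 - 77)) = 36747 - (935 + 8*((-91 + 111)/(-68 - 77))**3 + 96*((-91 + 111)/(-68 - 77)) + 681*((-91 + 111)/(-68 - 77))**2) = 36747 - (935 + 8*(20/(-145))**3 + 96*(20/(-145)) + 681*(20/(-145))**2) = 36747 - (935 + 8*(20*(-1/145))**3 + 96*(20*(-1/145)) + 681*(20*(-1/145))**2) = 36747 - (935 + 8*(-4/29)**3 + 96*(-4/29) + 681*(-4/29)**2) = 36747 - (935 + 8*(-64/24389) - 384/29 + 681*(16/841)) = 36747 - (935 - 512/24389 - 384/29 + 10896/841) = 36747 - 1*22796243/24389 = 36747 - 22796243/24389 = 873426340/24389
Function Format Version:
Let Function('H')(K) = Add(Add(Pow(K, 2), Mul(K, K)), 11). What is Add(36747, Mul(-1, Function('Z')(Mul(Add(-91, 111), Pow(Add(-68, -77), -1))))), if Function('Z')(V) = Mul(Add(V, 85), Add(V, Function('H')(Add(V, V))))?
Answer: Rational(873426340, 24389) ≈ 35812.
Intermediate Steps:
Function('H')(K) = Add(11, Mul(2, Pow(K, 2))) (Function('H')(K) = Add(Add(Pow(K, 2), Pow(K, 2)), 11) = Add(Mul(2, Pow(K, 2)), 11) = Add(11, Mul(2, Pow(K, 2))))
Function('Z')(V) = Mul(Add(85, V), Add(11, V, Mul(8, Pow(V, 2)))) (Function('Z')(V) = Mul(Add(V, 85), Add(V, Add(11, Mul(2, Pow(Add(V, V), 2))))) = Mul(Add(85, V), Add(V, Add(11, Mul(2, Pow(Mul(2, V), 2))))) = Mul(Add(85, V), Add(V, Add(11, Mul(2, Mul(4, Pow(V, 2)))))) = Mul(Add(85, V), Add(V, Add(11, Mul(8, Pow(V, 2))))) = Mul(Add(85, V), Add(11, V, Mul(8, Pow(V, 2)))))
Add(36747, Mul(-1, Function('Z')(Mul(Add(-91, 111), Pow(Add(-68, -77), -1))))) = Add(36747, Mul(-1, Add(935, Mul(8, Pow(Mul(Add(-91, 111), Pow(Add(-68, -77), -1)), 3)), Mul(96, Mul(Add(-91, 111), Pow(Add(-68, -77), -1))), Mul(681, Pow(Mul(Add(-91, 111), Pow(Add(-68, -77), -1)), 2))))) = Add(36747, Mul(-1, Add(935, Mul(8, Pow(Mul(20, Pow(-145, -1)), 3)), Mul(96, Mul(20, Pow(-145, -1))), Mul(681, Pow(Mul(20, Pow(-145, -1)), 2))))) = Add(36747, Mul(-1, Add(935, Mul(8, Pow(Mul(20, Rational(-1, 145)), 3)), Mul(96, Mul(20, Rational(-1, 145))), Mul(681, Pow(Mul(20, Rational(-1, 145)), 2))))) = Add(36747, Mul(-1, Add(935, Mul(8, Pow(Rational(-4, 29), 3)), Mul(96, Rational(-4, 29)), Mul(681, Pow(Rational(-4, 29), 2))))) = Add(36747, Mul(-1, Add(935, Mul(8, Rational(-64, 24389)), Rational(-384, 29), Mul(681, Rational(16, 841))))) = Add(36747, Mul(-1, Add(935, Rational(-512, 24389), Rational(-384, 29), Rational(10896, 841)))) = Add(36747, Mul(-1, Rational(22796243, 24389))) = Add(36747, Rational(-22796243, 24389)) = Rational(873426340, 24389)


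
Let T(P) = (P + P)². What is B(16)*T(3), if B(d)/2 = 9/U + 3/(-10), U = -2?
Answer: -1728/5 ≈ -345.60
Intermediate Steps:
B(d) = -48/5 (B(d) = 2*(9/(-2) + 3/(-10)) = 2*(9*(-½) + 3*(-⅒)) = 2*(-9/2 - 3/10) = 2*(-24/5) = -48/5)
T(P) = 4*P² (T(P) = (2*P)² = 4*P²)
B(16)*T(3) = -192*3²/5 = -192*9/5 = -48/5*36 = -1728/5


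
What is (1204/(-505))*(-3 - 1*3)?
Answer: 7224/505 ≈ 14.305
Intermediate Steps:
(1204/(-505))*(-3 - 1*3) = (1204*(-1/505))*(-3 - 3) = -1204/505*(-6) = 7224/505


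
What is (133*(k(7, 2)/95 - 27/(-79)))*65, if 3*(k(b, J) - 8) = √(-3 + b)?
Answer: 887159/237 ≈ 3743.3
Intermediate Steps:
k(b, J) = 8 + √(-3 + b)/3
(133*(k(7, 2)/95 - 27/(-79)))*65 = (133*((8 + √(-3 + 7)/3)/95 - 27/(-79)))*65 = (133*((8 + √4/3)*(1/95) - 27*(-1/79)))*65 = (133*((8 + (⅓)*2)*(1/95) + 27/79))*65 = (133*((8 + ⅔)*(1/95) + 27/79))*65 = (133*((26/3)*(1/95) + 27/79))*65 = (133*(26/285 + 27/79))*65 = (133*(9749/22515))*65 = (68243/1185)*65 = 887159/237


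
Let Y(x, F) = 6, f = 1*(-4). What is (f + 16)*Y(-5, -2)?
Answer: 72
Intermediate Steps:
f = -4
(f + 16)*Y(-5, -2) = (-4 + 16)*6 = 12*6 = 72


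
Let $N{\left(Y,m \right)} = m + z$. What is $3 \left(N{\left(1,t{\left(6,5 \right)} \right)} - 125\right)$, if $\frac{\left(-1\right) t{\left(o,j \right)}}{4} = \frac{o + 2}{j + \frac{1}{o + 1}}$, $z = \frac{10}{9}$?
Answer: $- \frac{1171}{3} \approx -390.33$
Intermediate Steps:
$z = \frac{10}{9}$ ($z = 10 \cdot \frac{1}{9} = \frac{10}{9} \approx 1.1111$)
$t{\left(o,j \right)} = - \frac{4 \left(2 + o\right)}{j + \frac{1}{1 + o}}$ ($t{\left(o,j \right)} = - 4 \frac{o + 2}{j + \frac{1}{o + 1}} = - 4 \frac{2 + o}{j + \frac{1}{1 + o}} = - \frac{4 \left(2 + o\right)}{j + \frac{1}{1 + o}}$)
$N{\left(Y,m \right)} = \frac{10}{9} + m$ ($N{\left(Y,m \right)} = m + \frac{10}{9} = \frac{10}{9} + m$)
$3 \left(N{\left(1,t{\left(6,5 \right)} \right)} - 125\right) = 3 \left(\left(\frac{10}{9} + \frac{4 \left(-2 - 6^{2} - 18\right)}{1 + 5 + 5 \cdot 6}\right) - 125\right) = 3 \left(\left(\frac{10}{9} + \frac{4 \left(-2 - 36 - 18\right)}{1 + 5 + 30}\right) - 125\right) = 3 \left(\left(\frac{10}{9} + \frac{4 \left(-2 - 36 - 18\right)}{36}\right) - 125\right) = 3 \left(\left(\frac{10}{9} + 4 \cdot \frac{1}{36} \left(-56\right)\right) - 125\right) = 3 \left(\left(\frac{10}{9} - \frac{56}{9}\right) - 125\right) = 3 \left(- \frac{46}{9} - 125\right) = 3 \left(- \frac{1171}{9}\right) = - \frac{1171}{3}$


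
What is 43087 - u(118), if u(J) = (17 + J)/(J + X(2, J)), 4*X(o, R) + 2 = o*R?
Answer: 15209441/353 ≈ 43086.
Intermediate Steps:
X(o, R) = -1/2 + R*o/4 (X(o, R) = -1/2 + (o*R)/4 = -1/2 + (R*o)/4 = -1/2 + R*o/4)
u(J) = (17 + J)/(-1/2 + 3*J/2) (u(J) = (17 + J)/(J + (-1/2 + (1/4)*J*2)) = (17 + J)/(J + (-1/2 + J/2)) = (17 + J)/(-1/2 + 3*J/2))
43087 - u(118) = 43087 - 2*(17 + 118)/(-1 + 3*118) = 43087 - 2*135/(-1 + 354) = 43087 - 2*135/353 = 43087 - 1*270/353 = 43087 - 270/353 = 15209441/353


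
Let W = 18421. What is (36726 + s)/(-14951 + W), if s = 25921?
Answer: 62647/3470 ≈ 18.054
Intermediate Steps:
(36726 + s)/(-14951 + W) = (36726 + 25921)/(-14951 + 18421) = 62647/3470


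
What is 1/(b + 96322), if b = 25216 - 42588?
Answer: 1/78950 ≈ 1.2666e-5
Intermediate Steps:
b = -17372
1/(b + 96322) = 1/(-17372 + 96322) = 1/78950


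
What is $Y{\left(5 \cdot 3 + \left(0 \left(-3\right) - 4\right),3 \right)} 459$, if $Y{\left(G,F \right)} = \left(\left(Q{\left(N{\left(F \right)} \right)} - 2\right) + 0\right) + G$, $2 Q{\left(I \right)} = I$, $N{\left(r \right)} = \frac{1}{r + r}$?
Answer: $\frac{16677}{4} \approx 4169.3$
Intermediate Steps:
$N{\left(r \right)} = \frac{1}{2 r}$
$Q{\left(I \right)} = \frac{I}{2}$
$Y{\left(G,F \right)} = -2 + G + \frac{1}{4 F}$ ($Y{\left(G,F \right)} = \left(\left(\frac{\frac{1}{2} \frac{1}{F}}{2} - 2\right) + 0\right) + G = \left(\left(\frac{1}{4 F} - 2\right) + 0\right) + G = \left(\left(-2 + \frac{1}{4 F}\right) + 0\right) + G = \left(-2 + \frac{1}{4 F}\right) + G = -2 + G + \frac{1}{4 F}$)
$Y{\left(5 \cdot 3 + \left(0 \left(-3\right) - 4\right),3 \right)} 459 = \left(-2 + \left(5 \cdot 3 + \left(0 \left(-3\right) - 4\right)\right) + \frac{1}{4 \cdot 3}\right) 459 = \left(-2 + \left(15 + \left(0 - 4\right)\right) + \frac{1}{4} \cdot \frac{1}{3}\right) 459 = \left(-2 + \left(15 - 4\right) + \frac{1}{12}\right) 459 = \left(-2 + 11 + \frac{1}{12}\right) 459 = \frac{109}{12} \cdot 459 = \frac{16677}{4}$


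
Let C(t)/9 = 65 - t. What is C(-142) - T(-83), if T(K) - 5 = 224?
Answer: 1634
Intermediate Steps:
C(t) = 585 - 9*t (C(t) = 9*(65 - t) = 585 - 9*t)
T(K) = 229 (T(K) = 5 + 224 = 229)
C(-142) - T(-83) = (585 - 9*(-142)) - 1*229 = (585 + 1278) - 229 = 1863 - 229 = 1634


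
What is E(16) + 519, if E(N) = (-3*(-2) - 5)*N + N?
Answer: 551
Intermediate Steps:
E(N) = 2*N (E(N) = (6 - 5)*N + N = 1*N + N = N + N = 2*N)
E(16) + 519 = 2*16 + 519 = 32 + 519 = 551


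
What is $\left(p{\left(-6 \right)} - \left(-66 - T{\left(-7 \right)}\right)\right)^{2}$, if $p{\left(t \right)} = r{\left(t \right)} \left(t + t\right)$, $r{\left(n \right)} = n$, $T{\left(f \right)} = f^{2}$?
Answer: $34969$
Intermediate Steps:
$p{\left(t \right)} = 2 t^{2}$ ($p{\left(t \right)} = t \left(t + t\right) = t 2 t = 2 t^{2}$)
$\left(p{\left(-6 \right)} - \left(-66 - T{\left(-7 \right)}\right)\right)^{2} = \left(2 \left(-6\right)^{2} - \left(-66 - \left(-7\right)^{2}\right)\right)^{2} = \left(2 \cdot 36 - \left(-66 - 49\right)\right)^{2} = \left(72 - \left(-66 - 49\right)\right)^{2} = \left(72 - -115\right)^{2} = \left(72 + 115\right)^{2} = 187^{2} = 34969$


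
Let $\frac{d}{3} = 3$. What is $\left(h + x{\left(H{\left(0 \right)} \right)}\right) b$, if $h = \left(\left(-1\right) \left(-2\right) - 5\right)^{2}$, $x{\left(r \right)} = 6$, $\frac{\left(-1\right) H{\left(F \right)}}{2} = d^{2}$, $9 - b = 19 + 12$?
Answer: $-330$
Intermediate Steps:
$d = 9$ ($d = 3 \cdot 3 = 9$)
$b = -22$ ($b = 9 - \left(19 + 12\right) = 9 - 31 = -22$)
$H{\left(F \right)} = -162$ ($H{\left(F \right)} = - 2 \cdot 9^{2} = \left(-2\right) 81 = -162$)
$h = 9$ ($h = \left(2 - 5\right)^{2} = \left(-3\right)^{2} = 9$)
$\left(h + x{\left(H{\left(0 \right)} \right)}\right) b = \left(9 + 6\right) \left(-22\right) = 15 \left(-22\right) = -330$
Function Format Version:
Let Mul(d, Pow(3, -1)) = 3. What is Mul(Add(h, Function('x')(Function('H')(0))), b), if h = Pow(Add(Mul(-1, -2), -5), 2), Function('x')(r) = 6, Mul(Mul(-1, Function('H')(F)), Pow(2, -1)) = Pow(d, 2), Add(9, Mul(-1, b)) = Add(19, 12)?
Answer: -330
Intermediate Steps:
d = 9 (d = Mul(3, 3) = 9)
b = -22 (b = Add(9, Mul(-1, Add(19, 12))) = Add(9, Mul(-1, 31)) = Add(9, -31) = -22)
Function('H')(F) = -162 (Function('H')(F) = Mul(-2, Pow(9, 2)) = Mul(-2, 81) = -162)
h = 9 (h = Pow(Add(2, -5), 2) = Pow(-3, 2) = 9)
Mul(Add(h, Function('x')(Function('H')(0))), b) = Mul(Add(9, 6), -22) = Mul(15, -22) = -330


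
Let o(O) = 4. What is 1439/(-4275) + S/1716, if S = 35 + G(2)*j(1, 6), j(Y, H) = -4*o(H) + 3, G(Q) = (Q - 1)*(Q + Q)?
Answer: -847333/2445300 ≈ -0.34651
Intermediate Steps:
G(Q) = 2*Q*(-1 + Q) (G(Q) = (-1 + Q)*(2*Q) = 2*Q*(-1 + Q))
j(Y, H) = -13 (j(Y, H) = -4*4 + 3 = -16 + 3 = -13)
S = -17 (S = 35 + (2*2*(-1 + 2))*(-13) = 35 + (2*2*1)*(-13) = 35 + 4*(-13) = 35 - 52 = -17)
1439/(-4275) + S/1716 = 1439/(-4275) - 17/1716 = 1439*(-1/4275) - 17*1/1716 = -1439/4275 - 17/1716 = -847333/2445300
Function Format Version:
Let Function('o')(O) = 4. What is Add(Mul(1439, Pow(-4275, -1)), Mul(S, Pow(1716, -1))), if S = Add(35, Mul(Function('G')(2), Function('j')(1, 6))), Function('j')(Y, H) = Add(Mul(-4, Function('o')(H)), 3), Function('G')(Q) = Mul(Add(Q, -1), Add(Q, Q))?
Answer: Rational(-847333, 2445300) ≈ -0.34651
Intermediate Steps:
Function('G')(Q) = Mul(2, Q, Add(-1, Q)) (Function('G')(Q) = Mul(Add(-1, Q), Mul(2, Q)) = Mul(2, Q, Add(-1, Q)))
Function('j')(Y, H) = -13 (Function('j')(Y, H) = Add(Mul(-4, 4), 3) = Add(-16, 3) = -13)
S = -17 (S = Add(35, Mul(Mul(2, 2, Add(-1, 2)), -13)) = Add(35, Mul(Mul(2, 2, 1), -13)) = Add(35, Mul(4, -13)) = Add(35, -52) = -17)
Add(Mul(1439, Pow(-4275, -1)), Mul(S, Pow(1716, -1))) = Add(Mul(1439, Pow(-4275, -1)), Mul(-17, Pow(1716, -1))) = Add(Mul(1439, Rational(-1, 4275)), Mul(-17, Rational(1, 1716))) = Add(Rational(-1439, 4275), Rational(-17, 1716)) = Rational(-847333, 2445300)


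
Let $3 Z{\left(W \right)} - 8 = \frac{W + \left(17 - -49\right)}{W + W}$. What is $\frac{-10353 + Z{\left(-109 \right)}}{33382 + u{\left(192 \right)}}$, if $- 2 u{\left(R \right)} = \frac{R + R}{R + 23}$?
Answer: $- \frac{1455351125}{4693717452} \approx -0.31006$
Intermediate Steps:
$u{\left(R \right)} = - \frac{R}{23 + R}$ ($u{\left(R \right)} = - \frac{\left(R + R\right) \frac{1}{R + 23}}{2} = - \frac{2 R \frac{1}{23 + R}}{2} = - \frac{R}{23 + R}$)
$Z{\left(W \right)} = \frac{8}{3} + \frac{66 + W}{6 W}$ ($Z{\left(W \right)} = \frac{8}{3} + \frac{\left(W + \left(17 - -49\right)\right) \frac{1}{W + W}}{3} = \frac{8}{3} + \frac{\left(W + \left(17 + 49\right)\right) \frac{1}{2 W}}{3} = \frac{8}{3} + \frac{\left(W + 66\right) \frac{1}{2 W}}{3} = \frac{8}{3} + \frac{\left(66 + W\right) \frac{1}{2 W}}{3} = \frac{8}{3} + \frac{\frac{1}{2} \frac{1}{W} \left(66 + W\right)}{3} = \frac{8}{3} + \frac{66 + W}{6 W}$)
$\frac{-10353 + Z{\left(-109 \right)}}{33382 + u{\left(192 \right)}} = \frac{-10353 + \left(\frac{17}{6} + \frac{11}{-109}\right)}{33382 - \frac{192}{23 + 192}} = \frac{-10353 + \left(\frac{17}{6} + 11 \left(- \frac{1}{109}\right)\right)}{33382 - \frac{192}{215}} = \frac{-10353 + \left(\frac{17}{6} - \frac{11}{109}\right)}{33382 - 192 \cdot \frac{1}{215}} = \frac{-10353 + \frac{1787}{654}}{33382 - \frac{192}{215}} = - \frac{6769075}{654 \cdot \frac{7176938}{215}} = \left(- \frac{6769075}{654}\right) \frac{215}{7176938} = - \frac{1455351125}{4693717452}$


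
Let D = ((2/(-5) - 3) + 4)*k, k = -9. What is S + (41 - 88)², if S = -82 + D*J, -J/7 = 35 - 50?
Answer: 1560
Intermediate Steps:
J = 105 (J = -7*(35 - 50) = -7*(-15) = 105)
D = -27/5 (D = ((2/(-5) - 3) + 4)*(-9) = ((2*(-⅕) - 3) + 4)*(-9) = ((-⅖ - 3) + 4)*(-9) = (-17/5 + 4)*(-9) = (⅗)*(-9) = -27/5 ≈ -5.4000)
S = -649 (S = -82 - 27/5*105 = -82 - 567 = -649)
S + (41 - 88)² = -649 + (41 - 88)² = -649 + (-47)² = -649 + 2209 = 1560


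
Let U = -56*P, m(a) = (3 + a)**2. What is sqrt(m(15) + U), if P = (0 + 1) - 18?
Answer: 2*sqrt(319) ≈ 35.721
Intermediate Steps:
P = -17 (P = 1 - 18 = -17)
U = 952 (U = -56*(-17) = 952)
sqrt(m(15) + U) = sqrt((3 + 15)**2 + 952) = sqrt(18**2 + 952) = sqrt(324 + 952) = sqrt(1276) = 2*sqrt(319)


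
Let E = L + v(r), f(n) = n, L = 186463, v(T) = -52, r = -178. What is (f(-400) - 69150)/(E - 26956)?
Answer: -13910/31891 ≈ -0.43617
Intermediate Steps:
E = 186411 (E = 186463 - 52 = 186411)
(f(-400) - 69150)/(E - 26956) = (-400 - 69150)/(186411 - 26956) = -69550/159455 = -69550*1/159455 = -13910/31891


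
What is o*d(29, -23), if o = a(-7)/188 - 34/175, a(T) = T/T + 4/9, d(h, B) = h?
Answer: -1602337/296100 ≈ -5.4115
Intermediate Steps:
a(T) = 13/9 (a(T) = 1 + 4*(⅑) = 1 + 4/9 = 13/9)
o = -55253/296100 (o = (13/9)/188 - 34/175 = (13/9)*(1/188) - 34*1/175 = 13/1692 - 34/175 = -55253/296100 ≈ -0.18660)
o*d(29, -23) = -55253/296100*29 = -1602337/296100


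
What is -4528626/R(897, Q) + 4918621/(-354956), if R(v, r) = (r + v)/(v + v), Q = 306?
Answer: -961264828699709/142337356 ≈ -6.7534e+6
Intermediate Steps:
R(v, r) = (r + v)/(2*v) (R(v, r) = (r + v)/((2*v)) = (r + v)*(1/(2*v)) = (r + v)/(2*v))
-4528626/R(897, Q) + 4918621/(-354956) = -4528626*1794/(306 + 897) + 4918621/(-354956) = -4528626/((1/2)*(1/897)*1203) + 4918621*(-1/354956) = -4528626/401/598 - 4918621/354956 = -4528626*598/401 - 4918621/354956 = -2708118348/401 - 4918621/354956 = -961264828699709/142337356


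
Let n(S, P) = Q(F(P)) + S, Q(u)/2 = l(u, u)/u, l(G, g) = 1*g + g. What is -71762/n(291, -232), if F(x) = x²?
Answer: -71762/295 ≈ -243.26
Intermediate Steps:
l(G, g) = 2*g (l(G, g) = g + g = 2*g)
Q(u) = 4 (Q(u) = 2*((2*u)/u) = 2*2 = 4)
n(S, P) = 4 + S
-71762/n(291, -232) = -71762/(4 + 291) = -71762/295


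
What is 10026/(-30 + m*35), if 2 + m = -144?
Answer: -5013/2570 ≈ -1.9506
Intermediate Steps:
m = -146 (m = -2 - 144 = -146)
10026/(-30 + m*35) = 10026/(-30 - 146*35) = 10026/(-30 - 5110) = 10026/(-5140) = 10026*(-1/5140) = -5013/2570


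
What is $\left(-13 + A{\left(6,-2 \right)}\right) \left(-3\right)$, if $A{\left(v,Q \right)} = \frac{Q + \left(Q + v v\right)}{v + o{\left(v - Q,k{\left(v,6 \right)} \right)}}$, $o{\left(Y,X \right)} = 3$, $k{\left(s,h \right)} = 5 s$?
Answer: $\frac{85}{3} \approx 28.333$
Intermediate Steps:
$A{\left(v,Q \right)} = \frac{v^{2} + 2 Q}{3 + v}$ ($A{\left(v,Q \right)} = \frac{Q + \left(Q + v v\right)}{v + 3} = \frac{Q + \left(Q + v^{2}\right)}{3 + v} = \frac{v^{2} + 2 Q}{3 + v}$)
$\left(-13 + A{\left(6,-2 \right)}\right) \left(-3\right) = \left(-13 + \frac{6^{2} + 2 \left(-2\right)}{3 + 6}\right) \left(-3\right) = \left(-13 + \frac{36 - 4}{9}\right) \left(-3\right) = \left(-13 + \frac{1}{9} \cdot 32\right) \left(-3\right) = \left(-13 + \frac{32}{9}\right) \left(-3\right) = \left(- \frac{85}{9}\right) \left(-3\right) = \frac{85}{3}$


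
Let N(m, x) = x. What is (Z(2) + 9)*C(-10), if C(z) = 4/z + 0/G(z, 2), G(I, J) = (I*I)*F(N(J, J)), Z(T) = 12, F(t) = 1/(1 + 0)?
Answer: -42/5 ≈ -8.4000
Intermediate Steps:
F(t) = 1 (F(t) = 1/1 = 1)
G(I, J) = I**2 (G(I, J) = (I*I)*1 = I**2*1 = I**2)
C(z) = 4/z (C(z) = 4/z + 0/(z**2) = 4/z + 0/z**2 = 4/z + 0 = 4/z)
(Z(2) + 9)*C(-10) = (12 + 9)*(4/(-10)) = 21*(4*(-1/10)) = 21*(-2/5) = -42/5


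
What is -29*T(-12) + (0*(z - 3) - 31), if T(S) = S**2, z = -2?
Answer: -4207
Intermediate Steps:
-29*T(-12) + (0*(z - 3) - 31) = -29*(-12)**2 + (0*(-2 - 3) - 31) = -29*144 + (0*(-5) - 31) = -4176 + (0 - 31) = -4176 - 31 = -4207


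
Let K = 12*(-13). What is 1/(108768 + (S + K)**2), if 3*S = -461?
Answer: 9/1841953 ≈ 4.8861e-6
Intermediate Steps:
S = -461/3 (S = (1/3)*(-461) = -461/3 ≈ -153.67)
K = -156
1/(108768 + (S + K)**2) = 1/(108768 + (-461/3 - 156)**2) = 1/(108768 + (-929/3)**2) = 1/(108768 + 863041/9) = 1/(1841953/9) = 9/1841953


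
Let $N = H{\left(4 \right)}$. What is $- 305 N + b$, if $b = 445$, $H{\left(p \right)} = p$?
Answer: $-775$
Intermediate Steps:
$N = 4$
$- 305 N + b = \left(-305\right) 4 + 445 = -1220 + 445 = -775$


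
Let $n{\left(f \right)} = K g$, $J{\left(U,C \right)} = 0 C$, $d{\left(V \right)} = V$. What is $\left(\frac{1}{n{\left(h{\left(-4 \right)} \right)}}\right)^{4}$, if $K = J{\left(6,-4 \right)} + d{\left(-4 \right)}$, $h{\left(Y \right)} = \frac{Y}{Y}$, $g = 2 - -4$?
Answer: $\frac{1}{331776} \approx 3.0141 \cdot 10^{-6}$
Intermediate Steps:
$J{\left(U,C \right)} = 0$
$g = 6$ ($g = 2 + 4 = 6$)
$h{\left(Y \right)} = 1$
$K = -4$ ($K = 0 - 4 = -4$)
$n{\left(f \right)} = -24$ ($n{\left(f \right)} = \left(-4\right) 6 = -24$)
$\left(\frac{1}{n{\left(h{\left(-4 \right)} \right)}}\right)^{4} = \left(\frac{1}{-24}\right)^{4} = \left(- \frac{1}{24}\right)^{4} = \frac{1}{331776}$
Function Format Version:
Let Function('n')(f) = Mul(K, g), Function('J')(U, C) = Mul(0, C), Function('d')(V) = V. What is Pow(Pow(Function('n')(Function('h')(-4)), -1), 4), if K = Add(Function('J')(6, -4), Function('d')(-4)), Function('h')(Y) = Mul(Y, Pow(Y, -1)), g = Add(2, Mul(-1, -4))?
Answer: Rational(1, 331776) ≈ 3.0141e-6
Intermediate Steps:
Function('J')(U, C) = 0
g = 6 (g = Add(2, 4) = 6)
Function('h')(Y) = 1
K = -4 (K = Add(0, -4) = -4)
Function('n')(f) = -24 (Function('n')(f) = Mul(-4, 6) = -24)
Pow(Pow(Function('n')(Function('h')(-4)), -1), 4) = Pow(Pow(-24, -1), 4) = Pow(Rational(-1, 24), 4) = Rational(1, 331776)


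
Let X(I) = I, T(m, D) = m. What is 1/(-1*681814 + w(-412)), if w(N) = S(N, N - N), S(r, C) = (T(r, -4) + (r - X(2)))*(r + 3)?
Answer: -1/343980 ≈ -2.9071e-6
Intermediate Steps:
S(r, C) = (-2 + 2*r)*(3 + r) (S(r, C) = (r + (r - 1*2))*(r + 3) = (r + (r - 2))*(3 + r) = (r + (-2 + r))*(3 + r) = (-2 + 2*r)*(3 + r))
w(N) = -6 + 2*N² + 4*N
1/(-1*681814 + w(-412)) = 1/(-1*681814 + (-6 + 2*(-412)² + 4*(-412))) = 1/(-681814 + (-6 + 2*169744 - 1648)) = 1/(-681814 + (-6 + 339488 - 1648)) = 1/(-681814 + 337834) = 1/(-343980) = -1/343980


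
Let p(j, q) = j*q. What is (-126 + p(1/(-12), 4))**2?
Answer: 143641/9 ≈ 15960.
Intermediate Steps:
(-126 + p(1/(-12), 4))**2 = (-126 + (1/(-12))*4)**2 = (-126 + (1*(-1/12))*4)**2 = (-126 - 1/12*4)**2 = (-126 - 1/3)**2 = (-379/3)**2 = 143641/9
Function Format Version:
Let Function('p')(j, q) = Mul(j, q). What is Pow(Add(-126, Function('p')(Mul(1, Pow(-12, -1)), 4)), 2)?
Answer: Rational(143641, 9) ≈ 15960.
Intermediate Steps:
Pow(Add(-126, Function('p')(Mul(1, Pow(-12, -1)), 4)), 2) = Pow(Add(-126, Mul(Mul(1, Pow(-12, -1)), 4)), 2) = Pow(Add(-126, Mul(Mul(1, Rational(-1, 12)), 4)), 2) = Pow(Add(-126, Mul(Rational(-1, 12), 4)), 2) = Pow(Add(-126, Rational(-1, 3)), 2) = Pow(Rational(-379, 3), 2) = Rational(143641, 9)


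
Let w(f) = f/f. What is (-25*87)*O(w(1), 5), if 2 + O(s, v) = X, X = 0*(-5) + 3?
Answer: -2175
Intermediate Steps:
w(f) = 1
X = 3 (X = 0 + 3 = 3)
O(s, v) = 1 (O(s, v) = -2 + 3 = 1)
(-25*87)*O(w(1), 5) = -25*87*1 = -2175*1 = -2175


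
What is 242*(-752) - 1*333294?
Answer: -515278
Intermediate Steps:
242*(-752) - 1*333294 = -181984 - 333294 = -515278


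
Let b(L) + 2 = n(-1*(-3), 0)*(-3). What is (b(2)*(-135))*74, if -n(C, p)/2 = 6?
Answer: -339660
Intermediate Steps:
n(C, p) = -12 (n(C, p) = -2*6 = -12)
b(L) = 34 (b(L) = -2 - 12*(-3) = -2 + 36 = 34)
(b(2)*(-135))*74 = (34*(-135))*74 = -4590*74 = -339660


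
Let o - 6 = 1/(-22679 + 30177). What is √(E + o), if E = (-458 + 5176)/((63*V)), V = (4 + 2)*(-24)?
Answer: √99821046454/134964 ≈ 2.3410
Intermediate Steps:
V = -144 (V = 6*(-24) = -144)
E = -337/648 (E = (-458 + 5176)/((63*(-144))) = 4718/(-9072) = 4718*(-1/9072) = -337/648 ≈ -0.52006)
o = 44989/7498 (o = 6 + 1/(-22679 + 30177) = 6 + 1/7498 = 44989/7498 ≈ 6.0001)
√(E + o) = √(-337/648 + 44989/7498) = √(13313023/2429352) = √99821046454/134964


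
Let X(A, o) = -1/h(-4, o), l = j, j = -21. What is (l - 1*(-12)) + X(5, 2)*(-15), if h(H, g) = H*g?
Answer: -87/8 ≈ -10.875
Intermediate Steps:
l = -21
X(A, o) = 1/(4*o) (X(A, o) = -1/((-4*o)) = -(-1)/(4*o) = 1/(4*o))
(l - 1*(-12)) + X(5, 2)*(-15) = (-21 - 1*(-12)) + ((1/4)/2)*(-15) = (-21 + 12) + ((1/4)*(1/2))*(-15) = -9 + (1/8)*(-15) = -9 - 15/8 = -87/8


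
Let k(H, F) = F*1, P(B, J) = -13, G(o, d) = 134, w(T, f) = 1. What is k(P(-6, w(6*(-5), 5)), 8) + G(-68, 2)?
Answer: 142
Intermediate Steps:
k(H, F) = F
k(P(-6, w(6*(-5), 5)), 8) + G(-68, 2) = 8 + 134 = 142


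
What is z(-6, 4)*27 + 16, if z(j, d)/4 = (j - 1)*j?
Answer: 4552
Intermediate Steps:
z(j, d) = 4*j*(-1 + j) (z(j, d) = 4*((j - 1)*j) = 4*((-1 + j)*j) = 4*(j*(-1 + j)) = 4*j*(-1 + j))
z(-6, 4)*27 + 16 = (4*(-6)*(-1 - 6))*27 + 16 = (4*(-6)*(-7))*27 + 16 = 168*27 + 16 = 4536 + 16 = 4552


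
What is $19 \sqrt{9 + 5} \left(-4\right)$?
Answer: $- 76 \sqrt{14} \approx -284.37$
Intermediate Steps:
$19 \sqrt{9 + 5} \left(-4\right) = 19 \sqrt{14} \left(-4\right) = - 76 \sqrt{14}$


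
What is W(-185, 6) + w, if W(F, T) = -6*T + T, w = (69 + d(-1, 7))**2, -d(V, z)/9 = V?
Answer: 6054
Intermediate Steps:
d(V, z) = -9*V
w = 6084 (w = (69 - 9*(-1))**2 = (69 + 9)**2 = 78**2 = 6084)
W(F, T) = -5*T
W(-185, 6) + w = -5*6 + 6084 = -30 + 6084 = 6054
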